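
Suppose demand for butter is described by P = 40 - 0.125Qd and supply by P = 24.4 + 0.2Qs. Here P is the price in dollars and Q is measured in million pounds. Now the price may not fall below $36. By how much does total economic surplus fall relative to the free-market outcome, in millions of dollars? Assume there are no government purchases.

Rearranging demand gives Qd = 320 - 8P; rearranging supply gives Qs = 5P - 122. Without the control the market clears where 320 - 8P = 5P - 122, i.e. P* = 34 and Q* = 48.
Since 36 > 34, the floor is binding.
At P = 36: Qd = 320 - 8·36 = 32 and Qs = 5·36 - 122 = 58.
Quantity traded falls to 32. At Q = 32 the demand price is (320 - 32)/8 = 36 and the supply price is (122 + 32)/5 = 30.8.
Deadweight loss = ½ · (36 - 30.8) · (48 - 32) = ½ · 5.2 · 16 = 41.6.

41.6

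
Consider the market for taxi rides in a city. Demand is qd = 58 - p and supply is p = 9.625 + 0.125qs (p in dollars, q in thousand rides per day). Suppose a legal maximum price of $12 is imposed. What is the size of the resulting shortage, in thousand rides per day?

Rearranging supply gives qs = 8p - 77. Equilibrium: 58 - p = 8p - 77, so 135 = 9p and p* = 15, q* = 43.
Because the ceiling (12) lies below the market-clearing price, it is binding.
At p = 12: qd = 58 - 12 = 46 and qs = 8·12 - 77 = 19.
Shortage = qd - qs = 46 - 19 = 27.

27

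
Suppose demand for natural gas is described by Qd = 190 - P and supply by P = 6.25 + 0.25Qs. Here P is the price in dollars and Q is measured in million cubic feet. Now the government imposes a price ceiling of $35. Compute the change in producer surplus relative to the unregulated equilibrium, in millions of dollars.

-1048

Rearranging supply gives Qs = 4P - 25. In a free market, 190 - P = 4P - 25 gives the equilibrium P* = 43, Q* = 147.
Since 35 < 43, the ceiling is binding.
At P = 35: Qd = 190 - 35 = 155 and Qs = 4·35 - 25 = 115.
Producer surplus without the control is ½ · (43 - 6.25) · 147 = 2701.125.
With the ceiling, producers sell 115 units at 35, so PS = ½ · (35 - 6.25) · 115 = 1653.125.
Change in producer surplus = 1653.125 - 2701.125 = -1048.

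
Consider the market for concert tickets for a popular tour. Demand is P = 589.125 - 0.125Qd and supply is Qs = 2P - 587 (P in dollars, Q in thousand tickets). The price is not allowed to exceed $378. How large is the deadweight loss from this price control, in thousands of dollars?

28880

Rearranging demand gives Qd = 4713 - 8P. Setting quantity demanded equal to quantity supplied, 4713 - 8P = 2P - 587, gives P* = 530 and Q* = 473.
The ceiling of 378 is below the equilibrium price 530, so it binds.
At P = 378: Qd = 4713 - 8·378 = 1689 and Qs = 2·378 - 587 = 169.
Quantity traded falls to 169. At Q = 169 the demand price is (4713 - 169)/8 = 568 and the supply price is (587 + 169)/2 = 378.
Deadweight loss = ½ · (568 - 378) · (473 - 169) = ½ · 190 · 304 = 28880.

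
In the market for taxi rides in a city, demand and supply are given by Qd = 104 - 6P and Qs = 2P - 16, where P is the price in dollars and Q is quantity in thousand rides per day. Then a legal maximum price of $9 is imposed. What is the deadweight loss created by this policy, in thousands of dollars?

48

Setting quantity demanded equal to quantity supplied, 104 - 6P = 2P - 16, gives P* = 15 and Q* = 14.
Because the ceiling (9) lies below the market-clearing price, it is binding.
At P = 9: Qd = 104 - 6·9 = 50 and Qs = 2·9 - 16 = 2.
Quantity traded falls to 2. At Q = 2 the demand price is (104 - 2)/6 = 17 and the supply price is (16 + 2)/2 = 9.
Deadweight loss = ½ · (17 - 9) · (14 - 2) = ½ · 8 · 12 = 48.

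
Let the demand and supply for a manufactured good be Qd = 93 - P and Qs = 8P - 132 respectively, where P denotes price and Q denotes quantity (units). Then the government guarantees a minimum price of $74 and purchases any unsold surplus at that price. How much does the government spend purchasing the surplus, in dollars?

Equilibrium: 93 - P = 8P - 132, so 225 = 9P and P* = 25, Q* = 68.
Because the floor (74) lies above the market-clearing price, it is binding.
At P = 74: Qd = 93 - 74 = 19 and Qs = 8·74 - 132 = 460.
Surplus = Qs - Qd = 441.
Government expenditure = surplus × support price = 441 × 74 = 32634.

32634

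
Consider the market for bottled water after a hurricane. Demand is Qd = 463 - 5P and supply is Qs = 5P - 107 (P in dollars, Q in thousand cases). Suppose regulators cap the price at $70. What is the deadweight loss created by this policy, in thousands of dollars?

0

In a free market, 463 - 5P = 5P - 107 gives the equilibrium P* = 57, Q* = 178.
The ceiling of 70 is above the equilibrium price 57, so it is not binding; the market clears at P* = 57, Q* = 178.
Since the control does not bind, no trades are prevented and deadweight loss is zero.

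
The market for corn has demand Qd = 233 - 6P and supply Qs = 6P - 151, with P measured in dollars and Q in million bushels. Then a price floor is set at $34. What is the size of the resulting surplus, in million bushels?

Equilibrium: 233 - 6P = 6P - 151, so 384 = 12P and P* = 32, Q* = 41.
The floor of 34 is above the equilibrium price 32, so it binds.
At P = 34: Qd = 233 - 6·34 = 29 and Qs = 6·34 - 151 = 53.
Surplus = Qs - Qd = 53 - 29 = 24.

24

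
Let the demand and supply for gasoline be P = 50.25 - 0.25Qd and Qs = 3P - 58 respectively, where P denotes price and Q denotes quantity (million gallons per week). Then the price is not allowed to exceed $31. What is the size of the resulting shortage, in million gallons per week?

Rearranging demand gives Qd = 201 - 4P. Equilibrium: 201 - 4P = 3P - 58, so 259 = 7P and P* = 37, Q* = 53.
The ceiling of 31 is below the equilibrium price 37, so it binds.
At P = 31: Qd = 201 - 4·31 = 77 and Qs = 3·31 - 58 = 35.
Shortage = Qd - Qs = 77 - 35 = 42.

42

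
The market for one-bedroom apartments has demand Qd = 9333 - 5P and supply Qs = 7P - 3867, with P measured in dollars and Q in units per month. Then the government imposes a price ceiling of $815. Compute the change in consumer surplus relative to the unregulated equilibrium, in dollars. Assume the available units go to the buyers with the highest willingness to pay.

Without the control the market clears where 9333 - 5P = 7P - 3867, i.e. P* = 1100 and Q* = 3833.
Since 815 < 1100, the ceiling is binding.
At P = 815: Qd = 9333 - 5·815 = 5258 and Qs = 7·815 - 3867 = 1838.
Consumer surplus without the control is ½ · (1866.6 - 1100) · 3833 = 1469188.9.
With the ceiling, 1838 units are sold at 815 (assume they go to the highest-value buyers). The demand price at Q = 1838 is 1499, so CS = ½ · [(1866.6 - 815) + (1499 - 815)] · 1838 = 1595016.4.
Change in consumer surplus = 1595016.4 - 1469188.9 = 125827.5.

125827.5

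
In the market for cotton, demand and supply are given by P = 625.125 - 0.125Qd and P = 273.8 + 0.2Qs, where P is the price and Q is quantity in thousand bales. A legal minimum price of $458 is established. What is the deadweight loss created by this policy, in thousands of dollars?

0

Rearranging demand gives Qd = 5001 - 8P; rearranging supply gives Qs = 5P - 1369. Without the control the market clears where 5001 - 8P = 5P - 1369, i.e. P* = 490 and Q* = 1081.
The floor of 458 is below the equilibrium price 490, so it is not binding; the market clears at P* = 490, Q* = 1081.
Since the control does not bind, no trades are prevented and deadweight loss is zero.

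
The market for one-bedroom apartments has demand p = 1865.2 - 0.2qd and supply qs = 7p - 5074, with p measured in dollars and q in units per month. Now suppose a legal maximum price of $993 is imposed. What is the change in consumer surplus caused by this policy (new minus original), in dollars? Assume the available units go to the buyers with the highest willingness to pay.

178578.9

Rearranging demand gives qd = 9326 - 5p. Without the control the market clears where 9326 - 5p = 7p - 5074, i.e. p* = 1200 and q* = 3326.
Since 993 < 1200, the ceiling is binding.
At p = 993: qd = 9326 - 5·993 = 4361 and qs = 7·993 - 5074 = 1877.
Consumer surplus without the control is ½ · (1865.2 - 1200) · 3326 = 1106227.6.
With the ceiling, 1877 units are sold at 993 (assume they go to the highest-value buyers). The demand price at q = 1877 is 1489.8, so CS = ½ · [(1865.2 - 993) + (1489.8 - 993)] · 1877 = 1284806.5.
Change in consumer surplus = 1284806.5 - 1106227.6 = 178578.9.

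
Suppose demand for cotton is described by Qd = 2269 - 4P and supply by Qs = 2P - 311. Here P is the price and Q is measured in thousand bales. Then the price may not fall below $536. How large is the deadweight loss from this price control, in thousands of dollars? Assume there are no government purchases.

Setting quantity demanded equal to quantity supplied, 2269 - 4P = 2P - 311, gives P* = 430 and Q* = 549.
Because the floor (536) lies above the market-clearing price, it is binding.
At P = 536: Qd = 2269 - 4·536 = 125 and Qs = 2·536 - 311 = 761.
Quantity traded falls to 125. At Q = 125 the demand price is (2269 - 125)/4 = 536 and the supply price is (311 + 125)/2 = 218.
Deadweight loss = ½ · (536 - 218) · (549 - 125) = ½ · 318 · 424 = 67416.

67416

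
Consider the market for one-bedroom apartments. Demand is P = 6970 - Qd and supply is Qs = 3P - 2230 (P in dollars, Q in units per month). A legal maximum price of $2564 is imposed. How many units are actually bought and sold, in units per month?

4670

Rearranging demand gives Qd = 6970 - P. Without the control the market clears where 6970 - P = 3P - 2230, i.e. P* = 2300 and Q* = 4670.
The ceiling of 2564 is above the equilibrium price 2300, so it is not binding; the market clears at P* = 2300, Q* = 4670.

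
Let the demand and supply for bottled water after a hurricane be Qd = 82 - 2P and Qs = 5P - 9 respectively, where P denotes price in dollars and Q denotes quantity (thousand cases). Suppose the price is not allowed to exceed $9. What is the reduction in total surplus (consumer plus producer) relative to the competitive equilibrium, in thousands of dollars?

Without the control the market clears where 82 - 2P = 5P - 9, i.e. P* = 13 and Q* = 56.
Since 9 < 13, the ceiling is binding.
At P = 9: Qd = 82 - 2·9 = 64 and Qs = 5·9 - 9 = 36.
Quantity traded falls to 36. At Q = 36 the demand price is (82 - 36)/2 = 23 and the supply price is (9 + 36)/5 = 9.
Deadweight loss = ½ · (23 - 9) · (56 - 36) = ½ · 14 · 20 = 140.

140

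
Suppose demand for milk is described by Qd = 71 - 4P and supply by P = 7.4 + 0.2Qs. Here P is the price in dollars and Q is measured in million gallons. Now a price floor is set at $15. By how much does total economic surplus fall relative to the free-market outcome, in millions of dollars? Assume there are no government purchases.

32.4

Rearranging supply gives Qs = 5P - 37. Setting quantity demanded equal to quantity supplied, 71 - 4P = 5P - 37, gives P* = 12 and Q* = 23.
Because the floor (15) lies above the market-clearing price, it is binding.
At P = 15: Qd = 71 - 4·15 = 11 and Qs = 5·15 - 37 = 38.
Quantity traded falls to 11. At Q = 11 the demand price is (71 - 11)/4 = 15 and the supply price is (37 + 11)/5 = 9.6.
Deadweight loss = ½ · (15 - 9.6) · (23 - 11) = ½ · 5.4 · 12 = 32.4.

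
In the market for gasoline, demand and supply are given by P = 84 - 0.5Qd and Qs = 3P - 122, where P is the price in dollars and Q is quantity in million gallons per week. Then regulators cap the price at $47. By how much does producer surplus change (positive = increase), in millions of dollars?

Rearranging demand gives Qd = 168 - 2P. Setting quantity demanded equal to quantity supplied, 168 - 2P = 3P - 122, gives P* = 58 and Q* = 52.
The ceiling of 47 is below the equilibrium price 58, so it binds.
At P = 47: Qd = 168 - 2·47 = 74 and Qs = 3·47 - 122 = 19.
Producer surplus without the control is ½ · (58 - 122/3) · 52 = 1352/3.
With the ceiling, producers sell 19 units at 47, so PS = ½ · (47 - 122/3) · 19 = 361/6.
Change in producer surplus = 361/6 - 1352/3 = -390.5.

-390.5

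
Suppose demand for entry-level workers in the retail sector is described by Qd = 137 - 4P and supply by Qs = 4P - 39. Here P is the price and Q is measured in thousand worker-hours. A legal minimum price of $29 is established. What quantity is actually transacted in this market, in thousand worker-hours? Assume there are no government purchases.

21

Without the control the market clears where 137 - 4P = 4P - 39, i.e. P* = 22 and Q* = 49.
Since 29 > 22, the floor is binding.
At P = 29: Qd = 137 - 4·29 = 21 and Qs = 4·29 - 39 = 77.
The quantity actually transacted is the short side, demand: 21.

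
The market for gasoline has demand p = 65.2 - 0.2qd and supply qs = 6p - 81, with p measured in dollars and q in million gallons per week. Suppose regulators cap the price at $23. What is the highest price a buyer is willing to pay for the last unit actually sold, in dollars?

53.8

Rearranging demand gives qd = 326 - 5p. Setting quantity demanded equal to quantity supplied, 326 - 5p = 6p - 81, gives p* = 37 and q* = 141.
Because the ceiling (23) lies below the market-clearing price, it is binding.
At p = 23: qd = 326 - 5·23 = 211 and qs = 6·23 - 81 = 57.
Only 57 units reach the market. On the demand curve, the marginal buyer's willingness to pay at q = 57 is (326 - 57)/5 = 53.8.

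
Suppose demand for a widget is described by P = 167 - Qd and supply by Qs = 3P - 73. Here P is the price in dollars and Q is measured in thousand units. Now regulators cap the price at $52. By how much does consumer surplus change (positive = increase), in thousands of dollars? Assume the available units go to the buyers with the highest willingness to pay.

Rearranging demand gives Qd = 167 - P. In a free market, 167 - P = 3P - 73 gives the equilibrium P* = 60, Q* = 107.
Since 52 < 60, the ceiling is binding.
At P = 52: Qd = 167 - 52 = 115 and Qs = 3·52 - 73 = 83.
Consumer surplus without the control is ½ · (167 - 60) · 107 = 5724.5.
With the ceiling, 83 units are sold at 52 (assume they go to the highest-value buyers). The demand price at Q = 83 is 84, so CS = ½ · [(167 - 52) + (84 - 52)] · 83 = 6100.5.
Change in consumer surplus = 6100.5 - 5724.5 = 376.

376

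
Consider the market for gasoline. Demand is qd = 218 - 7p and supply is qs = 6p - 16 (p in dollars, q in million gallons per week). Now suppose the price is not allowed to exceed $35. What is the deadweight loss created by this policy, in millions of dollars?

Equilibrium: 218 - 7p = 6p - 16, so 234 = 13p and p* = 18, q* = 92.
Since 35 is above p* = 18, the ceiling does not bind and the free-market outcome prevails.
Since the control does not bind, no trades are prevented and deadweight loss is zero.

0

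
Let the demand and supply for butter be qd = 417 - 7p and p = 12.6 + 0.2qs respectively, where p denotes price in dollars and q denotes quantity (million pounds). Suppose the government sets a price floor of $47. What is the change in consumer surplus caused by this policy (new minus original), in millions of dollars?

-787.5

Rearranging supply gives qs = 5p - 63. Without the control the market clears where 417 - 7p = 5p - 63, i.e. p* = 40 and q* = 137.
Since 47 > 40, the floor is binding.
At p = 47: qd = 417 - 7·47 = 88 and qs = 5·47 - 63 = 172.
Consumer surplus without the control is ½ · (417/7 - 40) · 137 = 18769/14.
With the floor, consumers buy 88 units at 47, so CS = ½ · (417/7 - 47) · 88 = 3872/7.
Change in consumer surplus = 3872/7 - 18769/14 = -787.5.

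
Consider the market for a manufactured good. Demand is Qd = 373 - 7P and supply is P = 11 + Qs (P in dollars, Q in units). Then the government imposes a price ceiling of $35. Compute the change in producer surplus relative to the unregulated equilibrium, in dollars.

Rearranging supply gives Qs = P - 11. Equilibrium: 373 - 7P = P - 11, so 384 = 8P and P* = 48, Q* = 37.
Since 35 < 48, the ceiling is binding.
At P = 35: Qd = 373 - 7·35 = 128 and Qs = 35 - 11 = 24.
Producer surplus without the control is ½ · (48 - 11) · 37 = 684.5.
With the ceiling, producers sell 24 units at 35, so PS = ½ · (35 - 11) · 24 = 288.
Change in producer surplus = 288 - 684.5 = -396.5.

-396.5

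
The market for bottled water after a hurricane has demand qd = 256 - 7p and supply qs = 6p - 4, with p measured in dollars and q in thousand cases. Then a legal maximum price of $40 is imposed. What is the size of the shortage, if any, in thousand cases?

0

Without the control the market clears where 256 - 7p = 6p - 4, i.e. p* = 20 and q* = 116.
The ceiling of 40 is above the equilibrium price 20, so it is not binding; the market clears at p* = 20, q* = 116.
Since the control does not bind, there is no shortage.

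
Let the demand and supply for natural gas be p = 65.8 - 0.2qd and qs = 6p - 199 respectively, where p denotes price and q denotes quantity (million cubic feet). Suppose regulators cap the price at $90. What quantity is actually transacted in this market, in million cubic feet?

89

Rearranging demand gives qd = 329 - 5p. Setting quantity demanded equal to quantity supplied, 329 - 5p = 6p - 199, gives p* = 48 and q* = 89.
The ceiling of 90 is above the equilibrium price 48, so it is not binding; the market clears at p* = 48, q* = 89.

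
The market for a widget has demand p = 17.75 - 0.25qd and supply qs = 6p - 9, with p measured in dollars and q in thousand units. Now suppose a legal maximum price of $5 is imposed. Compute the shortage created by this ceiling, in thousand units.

30

Rearranging demand gives qd = 71 - 4p. In a free market, 71 - 4p = 6p - 9 gives the equilibrium p* = 8, q* = 39.
Because the ceiling (5) lies below the market-clearing price, it is binding.
At p = 5: qd = 71 - 4·5 = 51 and qs = 6·5 - 9 = 21.
Shortage = qd - qs = 51 - 21 = 30.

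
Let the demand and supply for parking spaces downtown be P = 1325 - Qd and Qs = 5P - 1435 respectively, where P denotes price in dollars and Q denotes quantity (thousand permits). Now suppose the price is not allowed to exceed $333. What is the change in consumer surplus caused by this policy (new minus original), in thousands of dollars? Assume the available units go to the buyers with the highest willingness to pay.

-172402.5

Rearranging demand gives Qd = 1325 - P. Without the control the market clears where 1325 - P = 5P - 1435, i.e. P* = 460 and Q* = 865.
The ceiling of 333 is below the equilibrium price 460, so it binds.
At P = 333: Qd = 1325 - 333 = 992 and Qs = 5·333 - 1435 = 230.
Consumer surplus without the control is ½ · (1325 - 460) · 865 = 374112.5.
With the ceiling, 230 units are sold at 333 (assume they go to the highest-value buyers). The demand price at Q = 230 is 1095, so CS = ½ · [(1325 - 333) + (1095 - 333)] · 230 = 201710.
Change in consumer surplus = 201710 - 374112.5 = -172402.5.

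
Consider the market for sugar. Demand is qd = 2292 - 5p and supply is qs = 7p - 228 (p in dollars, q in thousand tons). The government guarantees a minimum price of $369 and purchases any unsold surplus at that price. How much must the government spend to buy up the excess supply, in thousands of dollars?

In a free market, 2292 - 5p = 7p - 228 gives the equilibrium p* = 210, q* = 1242.
The floor of 369 is above the equilibrium price 210, so it binds.
At p = 369: qd = 2292 - 5·369 = 447 and qs = 7·369 - 228 = 2355.
Surplus = qs - qd = 1908.
Government expenditure = surplus × support price = 1908 × 369 = 704052.

704052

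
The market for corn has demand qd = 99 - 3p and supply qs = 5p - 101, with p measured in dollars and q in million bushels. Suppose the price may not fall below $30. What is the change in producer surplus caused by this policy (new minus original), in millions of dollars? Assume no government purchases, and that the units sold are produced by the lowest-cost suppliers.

In a free market, 99 - 3p = 5p - 101 gives the equilibrium p* = 25, q* = 24.
The floor of 30 is above the equilibrium price 25, so it binds.
At p = 30: qd = 99 - 3·30 = 9 and qs = 5·30 - 101 = 49.
Producer surplus without the control is ½ · (25 - 20.2) · 24 = 57.6.
With the floor, 9 units are sold at 30. The supply price at q = 9 is 22, so PS = ½ · [(30 - 20.2) + (30 - 22)] · 9 = 80.1.
Change in producer surplus = 80.1 - 57.6 = 22.5.

22.5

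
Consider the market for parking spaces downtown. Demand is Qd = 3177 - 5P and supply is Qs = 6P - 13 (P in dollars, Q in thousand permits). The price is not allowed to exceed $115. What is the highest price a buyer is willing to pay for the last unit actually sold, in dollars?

Equilibrium: 3177 - 5P = 6P - 13, so 3190 = 11P and P* = 290, Q* = 1727.
The ceiling of 115 is below the equilibrium price 290, so it binds.
At P = 115: Qd = 3177 - 5·115 = 2602 and Qs = 6·115 - 13 = 677.
Only 677 units reach the market. On the demand curve, the marginal buyer's willingness to pay at Q = 677 is (3177 - 677)/5 = 500.

500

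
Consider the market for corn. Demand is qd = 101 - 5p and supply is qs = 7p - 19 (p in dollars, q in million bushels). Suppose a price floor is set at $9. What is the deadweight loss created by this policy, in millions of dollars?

0

In a free market, 101 - 5p = 7p - 19 gives the equilibrium p* = 10, q* = 51.
Since 9 is below p* = 10, the floor does not bind and the free-market outcome prevails.
Since the control does not bind, no trades are prevented and deadweight loss is zero.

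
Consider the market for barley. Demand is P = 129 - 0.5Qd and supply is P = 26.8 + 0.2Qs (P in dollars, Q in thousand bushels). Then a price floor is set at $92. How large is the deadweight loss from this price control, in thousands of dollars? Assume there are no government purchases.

Rearranging demand gives Qd = 258 - 2P; rearranging supply gives Qs = 5P - 134. Without the control the market clears where 258 - 2P = 5P - 134, i.e. P* = 56 and Q* = 146.
Because the floor (92) lies above the market-clearing price, it is binding.
At P = 92: Qd = 258 - 2·92 = 74 and Qs = 5·92 - 134 = 326.
Quantity traded falls to 74. At Q = 74 the demand price is (258 - 74)/2 = 92 and the supply price is (134 + 74)/5 = 41.6.
Deadweight loss = ½ · (92 - 41.6) · (146 - 74) = ½ · 50.4 · 72 = 1814.4.

1814.4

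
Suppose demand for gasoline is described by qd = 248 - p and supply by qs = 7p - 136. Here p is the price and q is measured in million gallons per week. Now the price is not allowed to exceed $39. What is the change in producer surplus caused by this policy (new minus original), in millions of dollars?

-1516.5

Equilibrium: 248 - p = 7p - 136, so 384 = 8p and p* = 48, q* = 200.
The ceiling of 39 is below the equilibrium price 48, so it binds.
At p = 39: qd = 248 - 39 = 209 and qs = 7·39 - 136 = 137.
Producer surplus without the control is ½ · (48 - 136/7) · 200 = 20000/7.
With the ceiling, producers sell 137 units at 39, so PS = ½ · (39 - 136/7) · 137 = 18769/14.
Change in producer surplus = 18769/14 - 20000/7 = -1516.5.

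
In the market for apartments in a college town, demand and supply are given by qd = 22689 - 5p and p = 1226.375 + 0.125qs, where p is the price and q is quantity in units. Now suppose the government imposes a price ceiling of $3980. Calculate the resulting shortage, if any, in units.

0

Rearranging supply gives qs = 8p - 9811. Setting quantity demanded equal to quantity supplied, 22689 - 5p = 8p - 9811, gives p* = 2500 and q* = 10189.
Since 3980 is above p* = 2500, the ceiling does not bind and the free-market outcome prevails.
Since the control does not bind, there is no shortage.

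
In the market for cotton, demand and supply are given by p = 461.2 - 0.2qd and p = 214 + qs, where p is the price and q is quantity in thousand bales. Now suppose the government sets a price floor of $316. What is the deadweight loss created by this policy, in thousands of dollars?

0

Rearranging demand gives qd = 2306 - 5p; rearranging supply gives qs = p - 214. In a free market, 2306 - 5p = p - 214 gives the equilibrium p* = 420, q* = 206.
The floor of 316 is below the equilibrium price 420, so it is not binding; the market clears at p* = 420, q* = 206.
Since the control does not bind, no trades are prevented and deadweight loss is zero.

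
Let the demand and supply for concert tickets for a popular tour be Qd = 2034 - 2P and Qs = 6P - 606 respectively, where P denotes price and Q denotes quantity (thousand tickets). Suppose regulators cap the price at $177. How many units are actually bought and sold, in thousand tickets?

456

Setting quantity demanded equal to quantity supplied, 2034 - 2P = 6P - 606, gives P* = 330 and Q* = 1374.
Since 177 < 330, the ceiling is binding.
At P = 177: Qd = 2034 - 2·177 = 1680 and Qs = 6·177 - 606 = 456.
The quantity actually transacted is the short side, supply: 456.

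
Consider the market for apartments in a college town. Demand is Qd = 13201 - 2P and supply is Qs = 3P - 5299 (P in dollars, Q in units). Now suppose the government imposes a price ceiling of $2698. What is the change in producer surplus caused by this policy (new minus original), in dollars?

-4306596

Setting quantity demanded equal to quantity supplied, 13201 - 2P = 3P - 5299, gives P* = 3700 and Q* = 5801.
The ceiling of 2698 is below the equilibrium price 3700, so it binds.
At P = 2698: Qd = 13201 - 2·2698 = 7805 and Qs = 3·2698 - 5299 = 2795.
Producer surplus without the control is ½ · (3700 - 5299/3) · 5801 = 33651601/6.
With the ceiling, producers sell 2795 units at 2698, so PS = ½ · (2698 - 5299/3) · 2795 = 7812025/6.
Change in producer surplus = 7812025/6 - 33651601/6 = -4306596.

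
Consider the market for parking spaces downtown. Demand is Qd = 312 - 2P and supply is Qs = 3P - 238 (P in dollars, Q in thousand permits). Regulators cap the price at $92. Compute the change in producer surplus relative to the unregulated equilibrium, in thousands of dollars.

Equilibrium: 312 - 2P = 3P - 238, so 550 = 5P and P* = 110, Q* = 92.
Because the ceiling (92) lies below the market-clearing price, it is binding.
At P = 92: Qd = 312 - 2·92 = 128 and Qs = 3·92 - 238 = 38.
Producer surplus without the control is ½ · (110 - 238/3) · 92 = 4232/3.
With the ceiling, producers sell 38 units at 92, so PS = ½ · (92 - 238/3) · 38 = 722/3.
Change in producer surplus = 722/3 - 4232/3 = -1170.

-1170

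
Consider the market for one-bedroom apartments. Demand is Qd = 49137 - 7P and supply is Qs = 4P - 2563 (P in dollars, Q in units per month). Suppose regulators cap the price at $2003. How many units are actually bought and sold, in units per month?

5449

Without the control the market clears where 49137 - 7P = 4P - 2563, i.e. P* = 4700 and Q* = 16237.
Since 2003 < 4700, the ceiling is binding.
At P = 2003: Qd = 49137 - 7·2003 = 35116 and Qs = 4·2003 - 2563 = 5449.
The quantity actually transacted is the short side, supply: 5449.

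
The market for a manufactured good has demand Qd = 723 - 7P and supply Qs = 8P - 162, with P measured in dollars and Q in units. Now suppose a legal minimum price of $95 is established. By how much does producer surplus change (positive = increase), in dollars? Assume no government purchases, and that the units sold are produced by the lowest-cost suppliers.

Setting quantity demanded equal to quantity supplied, 723 - 7P = 8P - 162, gives P* = 59 and Q* = 310.
Since 95 > 59, the floor is binding.
At P = 95: Qd = 723 - 7·95 = 58 and Qs = 8·95 - 162 = 598.
Producer surplus without the control is ½ · (59 - 20.25) · 310 = 6006.25.
With the floor, 58 units are sold at 95. The supply price at Q = 58 is 27.5, so PS = ½ · [(95 - 20.25) + (95 - 27.5)] · 58 = 4125.25.
Change in producer surplus = 4125.25 - 6006.25 = -1881.

-1881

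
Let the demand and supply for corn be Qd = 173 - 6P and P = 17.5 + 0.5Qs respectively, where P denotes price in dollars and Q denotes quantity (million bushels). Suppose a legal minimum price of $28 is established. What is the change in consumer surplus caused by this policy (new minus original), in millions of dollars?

Rearranging supply gives Qs = 2P - 35. Without the control the market clears where 173 - 6P = 2P - 35, i.e. P* = 26 and Q* = 17.
Since 28 > 26, the floor is binding.
At P = 28: Qd = 173 - 6·28 = 5 and Qs = 2·28 - 35 = 21.
Consumer surplus without the control is ½ · (173/6 - 26) · 17 = 289/12.
With the floor, consumers buy 5 units at 28, so CS = ½ · (173/6 - 28) · 5 = 25/12.
Change in consumer surplus = 25/12 - 289/12 = -22.

-22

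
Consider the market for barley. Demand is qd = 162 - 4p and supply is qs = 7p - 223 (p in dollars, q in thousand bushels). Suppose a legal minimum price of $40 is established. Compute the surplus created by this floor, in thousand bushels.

55

Equilibrium: 162 - 4p = 7p - 223, so 385 = 11p and p* = 35, q* = 22.
Since 40 > 35, the floor is binding.
At p = 40: qd = 162 - 4·40 = 2 and qs = 7·40 - 223 = 57.
Surplus = qs - qd = 57 - 2 = 55.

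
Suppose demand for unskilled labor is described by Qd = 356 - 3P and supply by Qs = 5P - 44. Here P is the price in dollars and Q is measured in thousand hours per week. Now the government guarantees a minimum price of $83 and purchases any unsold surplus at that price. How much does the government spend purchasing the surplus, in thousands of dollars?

In a free market, 356 - 3P = 5P - 44 gives the equilibrium P* = 50, Q* = 206.
Since 83 > 50, the floor is binding.
At P = 83: Qd = 356 - 3·83 = 107 and Qs = 5·83 - 44 = 371.
Surplus = Qs - Qd = 264.
Government expenditure = surplus × support price = 264 × 83 = 21912.

21912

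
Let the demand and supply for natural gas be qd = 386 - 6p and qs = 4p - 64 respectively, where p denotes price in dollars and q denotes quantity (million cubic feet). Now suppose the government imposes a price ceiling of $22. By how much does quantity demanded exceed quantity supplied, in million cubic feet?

230

In a free market, 386 - 6p = 4p - 64 gives the equilibrium p* = 45, q* = 116.
The ceiling of 22 is below the equilibrium price 45, so it binds.
At p = 22: qd = 386 - 6·22 = 254 and qs = 4·22 - 64 = 24.
Shortage = qd - qs = 254 - 24 = 230.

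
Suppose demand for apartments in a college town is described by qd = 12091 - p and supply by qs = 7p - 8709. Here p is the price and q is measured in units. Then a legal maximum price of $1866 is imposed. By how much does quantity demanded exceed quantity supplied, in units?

5872

Equilibrium: 12091 - p = 7p - 8709, so 20800 = 8p and p* = 2600, q* = 9491.
The ceiling of 1866 is below the equilibrium price 2600, so it binds.
At p = 1866: qd = 12091 - 1866 = 10225 and qs = 7·1866 - 8709 = 4353.
Shortage = qd - qs = 10225 - 4353 = 5872.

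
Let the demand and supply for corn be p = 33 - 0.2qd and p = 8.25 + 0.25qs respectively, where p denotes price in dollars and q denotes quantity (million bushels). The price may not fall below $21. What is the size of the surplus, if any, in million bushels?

Rearranging demand gives qd = 165 - 5p; rearranging supply gives qs = 4p - 33. Without the control the market clears where 165 - 5p = 4p - 33, i.e. p* = 22 and q* = 55.
The floor of 21 is below the equilibrium price 22, so it is not binding; the market clears at p* = 22, q* = 55.
Since the control does not bind, there is no surplus.

0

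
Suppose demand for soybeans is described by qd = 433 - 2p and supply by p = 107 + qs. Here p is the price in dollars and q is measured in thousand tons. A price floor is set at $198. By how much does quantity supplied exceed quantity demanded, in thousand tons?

Rearranging supply gives qs = p - 107. Without the control the market clears where 433 - 2p = p - 107, i.e. p* = 180 and q* = 73.
Because the floor (198) lies above the market-clearing price, it is binding.
At p = 198: qd = 433 - 2·198 = 37 and qs = 198 - 107 = 91.
Surplus = qs - qd = 91 - 37 = 54.

54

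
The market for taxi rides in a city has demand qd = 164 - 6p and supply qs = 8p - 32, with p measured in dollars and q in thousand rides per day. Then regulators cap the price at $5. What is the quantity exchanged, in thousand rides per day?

Equilibrium: 164 - 6p = 8p - 32, so 196 = 14p and p* = 14, q* = 80.
The ceiling of 5 is below the equilibrium price 14, so it binds.
At p = 5: qd = 164 - 6·5 = 134 and qs = 8·5 - 32 = 8.
The quantity actually transacted is the short side, supply: 8.

8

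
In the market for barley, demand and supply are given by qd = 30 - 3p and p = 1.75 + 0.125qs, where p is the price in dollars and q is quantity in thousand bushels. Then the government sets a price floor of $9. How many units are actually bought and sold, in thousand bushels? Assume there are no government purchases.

Rearranging supply gives qs = 8p - 14. In a free market, 30 - 3p = 8p - 14 gives the equilibrium p* = 4, q* = 18.
Because the floor (9) lies above the market-clearing price, it is binding.
At p = 9: qd = 30 - 3·9 = 3 and qs = 8·9 - 14 = 58.
The quantity actually transacted is the short side, demand: 3.

3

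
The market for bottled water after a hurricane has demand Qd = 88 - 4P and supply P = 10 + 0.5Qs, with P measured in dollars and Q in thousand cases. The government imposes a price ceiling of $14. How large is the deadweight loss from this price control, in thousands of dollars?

Rearranging supply gives Qs = 2P - 20. Setting quantity demanded equal to quantity supplied, 88 - 4P = 2P - 20, gives P* = 18 and Q* = 16.
Because the ceiling (14) lies below the market-clearing price, it is binding.
At P = 14: Qd = 88 - 4·14 = 32 and Qs = 2·14 - 20 = 8.
Quantity traded falls to 8. At Q = 8 the demand price is (88 - 8)/4 = 20 and the supply price is (20 + 8)/2 = 14.
Deadweight loss = ½ · (20 - 14) · (16 - 8) = ½ · 6 · 8 = 24.

24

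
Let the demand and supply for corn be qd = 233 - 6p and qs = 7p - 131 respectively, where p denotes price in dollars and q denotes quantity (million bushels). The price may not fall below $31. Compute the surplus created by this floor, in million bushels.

39

Without the control the market clears where 233 - 6p = 7p - 131, i.e. p* = 28 and q* = 65.
Since 31 > 28, the floor is binding.
At p = 31: qd = 233 - 6·31 = 47 and qs = 7·31 - 131 = 86.
Surplus = qs - qd = 86 - 47 = 39.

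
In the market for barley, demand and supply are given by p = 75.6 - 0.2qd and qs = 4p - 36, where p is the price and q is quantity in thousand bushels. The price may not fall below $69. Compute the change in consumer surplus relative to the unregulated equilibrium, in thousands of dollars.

Rearranging demand gives qd = 378 - 5p. In a free market, 378 - 5p = 4p - 36 gives the equilibrium p* = 46, q* = 148.
Because the floor (69) lies above the market-clearing price, it is binding.
At p = 69: qd = 378 - 5·69 = 33 and qs = 4·69 - 36 = 240.
Consumer surplus without the control is ½ · (75.6 - 46) · 148 = 2190.4.
With the floor, consumers buy 33 units at 69, so CS = ½ · (75.6 - 69) · 33 = 108.9.
Change in consumer surplus = 108.9 - 2190.4 = -2081.5.

-2081.5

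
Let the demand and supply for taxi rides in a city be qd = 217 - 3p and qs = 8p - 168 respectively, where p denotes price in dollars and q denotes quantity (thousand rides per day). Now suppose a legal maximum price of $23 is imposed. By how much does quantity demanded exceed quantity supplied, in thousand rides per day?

Without the control the market clears where 217 - 3p = 8p - 168, i.e. p* = 35 and q* = 112.
Since 23 < 35, the ceiling is binding.
At p = 23: qd = 217 - 3·23 = 148 and qs = 8·23 - 168 = 16.
Shortage = qd - qs = 148 - 16 = 132.

132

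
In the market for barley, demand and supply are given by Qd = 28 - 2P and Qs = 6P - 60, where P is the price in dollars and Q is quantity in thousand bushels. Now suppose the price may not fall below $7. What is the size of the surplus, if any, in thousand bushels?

0

Equilibrium: 28 - 2P = 6P - 60, so 88 = 8P and P* = 11, Q* = 6.
Since 7 is below P* = 11, the floor does not bind and the free-market outcome prevails.
Since the control does not bind, there is no surplus.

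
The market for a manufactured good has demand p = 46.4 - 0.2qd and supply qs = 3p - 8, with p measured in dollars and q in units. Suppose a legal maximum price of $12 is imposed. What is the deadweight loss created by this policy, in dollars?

777.6

Rearranging demand gives qd = 232 - 5p. Equilibrium: 232 - 5p = 3p - 8, so 240 = 8p and p* = 30, q* = 82.
Because the ceiling (12) lies below the market-clearing price, it is binding.
At p = 12: qd = 232 - 5·12 = 172 and qs = 3·12 - 8 = 28.
Quantity traded falls to 28. At q = 28 the demand price is (232 - 28)/5 = 40.8 and the supply price is (8 + 28)/3 = 12.
Deadweight loss = ½ · (40.8 - 12) · (82 - 28) = ½ · 28.8 · 54 = 777.6.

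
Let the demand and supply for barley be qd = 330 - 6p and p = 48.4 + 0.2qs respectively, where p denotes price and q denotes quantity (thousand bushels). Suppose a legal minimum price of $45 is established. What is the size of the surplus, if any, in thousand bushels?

0

Rearranging supply gives qs = 5p - 242. In a free market, 330 - 6p = 5p - 242 gives the equilibrium p* = 52, q* = 18.
Since 45 is below p* = 52, the floor does not bind and the free-market outcome prevails.
Since the control does not bind, there is no surplus.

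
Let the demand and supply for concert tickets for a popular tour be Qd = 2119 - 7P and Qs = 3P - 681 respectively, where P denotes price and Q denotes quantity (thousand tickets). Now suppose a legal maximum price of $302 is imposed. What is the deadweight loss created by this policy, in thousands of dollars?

Without the control the market clears where 2119 - 7P = 3P - 681, i.e. P* = 280 and Q* = 159.
Since 302 is above P* = 280, the ceiling does not bind and the free-market outcome prevails.
Since the control does not bind, no trades are prevented and deadweight loss is zero.

0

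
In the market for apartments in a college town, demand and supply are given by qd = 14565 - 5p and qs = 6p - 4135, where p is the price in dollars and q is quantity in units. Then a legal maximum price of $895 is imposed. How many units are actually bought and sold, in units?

1235

Without the control the market clears where 14565 - 5p = 6p - 4135, i.e. p* = 1700 and q* = 6065.
Since 895 < 1700, the ceiling is binding.
At p = 895: qd = 14565 - 5·895 = 10090 and qs = 6·895 - 4135 = 1235.
The quantity actually transacted is the short side, supply: 1235.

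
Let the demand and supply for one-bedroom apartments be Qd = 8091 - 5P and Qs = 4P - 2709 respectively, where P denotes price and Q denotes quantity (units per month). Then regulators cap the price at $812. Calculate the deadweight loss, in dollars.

In a free market, 8091 - 5P = 4P - 2709 gives the equilibrium P* = 1200, Q* = 2091.
Because the ceiling (812) lies below the market-clearing price, it is binding.
At P = 812: Qd = 8091 - 5·812 = 4031 and Qs = 4·812 - 2709 = 539.
Quantity traded falls to 539. At Q = 539 the demand price is (8091 - 539)/5 = 1510.4 and the supply price is (2709 + 539)/4 = 812.
Deadweight loss = ½ · (1510.4 - 812) · (2091 - 539) = ½ · 698.4 · 1552 = 541958.4.

541958.4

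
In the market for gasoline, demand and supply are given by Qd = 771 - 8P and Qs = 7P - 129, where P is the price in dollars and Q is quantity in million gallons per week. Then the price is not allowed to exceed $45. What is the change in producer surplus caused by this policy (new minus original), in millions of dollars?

-3577.5

Equilibrium: 771 - 8P = 7P - 129, so 900 = 15P and P* = 60, Q* = 291.
Because the ceiling (45) lies below the market-clearing price, it is binding.
At P = 45: Qd = 771 - 8·45 = 411 and Qs = 7·45 - 129 = 186.
Producer surplus without the control is ½ · (60 - 129/7) · 291 = 84681/14.
With the ceiling, producers sell 186 units at 45, so PS = ½ · (45 - 129/7) · 186 = 17298/7.
Change in producer surplus = 17298/7 - 84681/14 = -3577.5.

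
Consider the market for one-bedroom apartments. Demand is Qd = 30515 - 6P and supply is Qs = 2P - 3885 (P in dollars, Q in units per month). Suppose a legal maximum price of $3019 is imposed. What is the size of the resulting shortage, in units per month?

Equilibrium: 30515 - 6P = 2P - 3885, so 34400 = 8P and P* = 4300, Q* = 4715.
Since 3019 < 4300, the ceiling is binding.
At P = 3019: Qd = 30515 - 6·3019 = 12401 and Qs = 2·3019 - 3885 = 2153.
Shortage = Qd - Qs = 12401 - 2153 = 10248.

10248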